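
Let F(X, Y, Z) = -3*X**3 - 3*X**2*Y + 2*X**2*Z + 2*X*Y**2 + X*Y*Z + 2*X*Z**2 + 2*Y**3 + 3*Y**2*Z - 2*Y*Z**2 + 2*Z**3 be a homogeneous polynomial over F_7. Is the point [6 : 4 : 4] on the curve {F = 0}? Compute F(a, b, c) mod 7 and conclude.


F(6,4,4) ≡ 1 (mod 7); P is NOT on the curve.

Evaluate F(6, 4, 4) term-by-term (mod 7).
  -3*X**3 ↦ -3·216·1·1 = -648
  -3*X**2*Y ↦ -3·36·4·1 = -432
  2*X**2*Z ↦ 2·36·1·4 = 288
  2*X*Y**2 ↦ 2·6·16·1 = 192
  X*Y*Z ↦ 1·6·4·4 = 96
  2*X*Z**2 ↦ 2·6·1·16 = 192
  2*Y**3 ↦ 2·1·64·1 = 128
  3*Y**2*Z ↦ 3·1·16·4 = 192
  -2*Y*Z**2 ↦ -2·1·4·16 = -128
  2*Z**3 ↦ 2·1·1·64 = 128
Sum: F(6, 4, 4) = (-648) + (-432) + (288) + (192) + (96) + (192) + (128) + (192) + (-128) + (128) = 8.
Reducing mod 7: 8 ≡ 1 (mod 7).
Since F(a, b, c) ≡ 1 ≠ 0 (mod 7), P does NOT lie on the curve.


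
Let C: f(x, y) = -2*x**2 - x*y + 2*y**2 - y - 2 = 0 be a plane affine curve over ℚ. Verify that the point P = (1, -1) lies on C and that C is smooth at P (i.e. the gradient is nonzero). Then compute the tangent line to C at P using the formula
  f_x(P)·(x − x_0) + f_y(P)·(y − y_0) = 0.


Tangent line at P: -3*x - 6*y - 3 = 0.

Step 1: f(1, -1) = 0, so P lies on C.
Step 2: partial derivatives
  f_x(x, y) = -4*x - y, f_y(x, y) = -x + 4*y - 1.
  f_x(P) = -3, f_y(P) = -6 (gradient nonzero, so P is smooth).
Step 3: tangent line at P: -3·(x − 1) + -6·(y − -1) = 0.
Expanding: -3*x - 6*y - 3 = 0.


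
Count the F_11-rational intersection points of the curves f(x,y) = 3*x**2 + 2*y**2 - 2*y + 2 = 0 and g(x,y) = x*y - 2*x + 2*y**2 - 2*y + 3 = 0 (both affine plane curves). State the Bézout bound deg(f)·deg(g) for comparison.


Common zeros: ∅; count = 0; Bézout bound = 4.

deg(f) = 2, deg(g) = 2, so Bézout bound = 4.
Scan x ∈ F_11. For each x, list the y ∈ F_11 with f(x, y) ≡ 0 and those with g(x, y) ≡ 0 (mod 11); the common zeros in that column are the intersection.
  x = 0: f ≡ 0 at y ∈ ∅; g ≡ 0 at y ∈ ∅; common: ∅.
  x = 1: f ≡ 0 at y ∈ ∅; g ≡ 0 at y ∈ {8, 9}; common: ∅.
  x = 2: f ≡ 0 at y ∈ ∅; g ≡ 0 at y ∈ ∅; common: ∅.
  x = 3: f ≡ 0 at y ∈ {2, 10}; g ≡ 0 at y ∈ {1, 4}; common: ∅.
  x = 4: f ≡ 0 at y ∈ {6}; g ≡ 0 at y ∈ {5}; common: ∅.
  x = 5: f ≡ 0 at y ∈ {0, 1}; g ≡ 0 at y ∈ ∅; common: ∅.
  x = 6: f ≡ 0 at y ∈ {0, 1}; g ≡ 0 at y ∈ {10}; common: ∅.
  x = 7: f ≡ 0 at y ∈ {6}; g ≡ 0 at y ∈ {0, 3}; common: ∅.
  x = 8: f ≡ 0 at y ∈ {2, 10}; g ≡ 0 at y ∈ ∅; common: ∅.
  x = 9: f ≡ 0 at y ∈ ∅; g ≡ 0 at y ∈ {6, 7}; common: ∅.
  x = 10: f ≡ 0 at y ∈ ∅; g ≡ 0 at y ∈ ∅; common: ∅.
Collecting: common zeros = ∅, so the count is 0.
Comparison with the Bézout bound: 0 ≤ 4 = deg(f)·deg(g), as expected for curves with no common component (the affine F_11-count falls short of the bound because intersections may lie at infinity, over extension fields, or carry multiplicity).


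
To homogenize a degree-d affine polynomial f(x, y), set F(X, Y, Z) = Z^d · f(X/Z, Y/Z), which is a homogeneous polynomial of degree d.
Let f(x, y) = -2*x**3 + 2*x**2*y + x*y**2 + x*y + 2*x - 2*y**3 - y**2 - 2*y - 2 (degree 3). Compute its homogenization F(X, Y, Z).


F(X, Y, Z) = -2*X**3 + 2*X**2*Y + X*Y**2 + X*Y*Z + 2*X*Z**2 - 2*Y**3 - Y**2*Z - 2*Y*Z**2 - 2*Z**3

deg(f) = 3.
Substitute x = X/Z, y = Y/Z into f, then multiply by Z^3.
  monomial -2·x^3·y^0 ↦ -2·X^3·Y^0·Z^0.
  monomial 2·x^2·y^1 ↦ 2·X^2·Y^1·Z^0.
  monomial 1·x^1·y^2 ↦ 1·X^1·Y^2·Z^0.
  monomial 1·x^1·y^1 ↦ 1·X^1·Y^1·Z^1.
  monomial 2·x^1·y^0 ↦ 2·X^1·Y^0·Z^2.
  monomial -2·x^0·y^3 ↦ -2·X^0·Y^3·Z^0.
  monomial -1·x^0·y^2 ↦ -1·X^0·Y^2·Z^1.
  monomial -2·x^0·y^1 ↦ -2·X^0·Y^1·Z^2.
  monomial -2·x^0·y^0 ↦ -2·X^0·Y^0·Z^3.
Collecting: F(X, Y, Z) = -2*X**3 + 2*X**2*Y + X*Y**2 + X*Y*Z + 2*X*Z**2 - 2*Y**3 - Y**2*Z - 2*Y*Z**2 - 2*Z**3.


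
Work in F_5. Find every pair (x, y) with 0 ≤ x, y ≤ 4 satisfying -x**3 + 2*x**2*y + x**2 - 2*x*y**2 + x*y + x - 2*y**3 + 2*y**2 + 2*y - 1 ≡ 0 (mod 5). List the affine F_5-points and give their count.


Affine F_5-points: {(0, 2), (1, 0), (2, 1), (2, 4), (4, 0), (4, 1)}; count = 6.

For each of the 25 pairs (x, y) ∈ F_5², evaluate f(x, y) mod 5. Record the zeros.
  x = 0: [0↦4, 1↦1, 2↦0, 3↦4, 4↦1]  zeros at y ∈ {2}
  x = 1: [0↦0, 1↦3, 2↦4, 3↦1, 4↦2]  zeros at y ∈ {0}
  x = 2: [0↦2, 1↦0, 2↦2, 3↦1, 4↦0]  zeros at y ∈ {1, 4}
  x = 3: [0↦4, 1↦1, 2↦3, 3↦3, 4↦4]  zeros at y ∈ ∅
  x = 4: [0↦0, 1↦0, 2↦1, 3↦1, 4↦3]  zeros at y ∈ {0, 1}
Collecting zeros: affine points = {(0, 2), (1, 0), (2, 1), (2, 4), (4, 0), (4, 1)}.
Total count |C(F_5)_aff| = 6.


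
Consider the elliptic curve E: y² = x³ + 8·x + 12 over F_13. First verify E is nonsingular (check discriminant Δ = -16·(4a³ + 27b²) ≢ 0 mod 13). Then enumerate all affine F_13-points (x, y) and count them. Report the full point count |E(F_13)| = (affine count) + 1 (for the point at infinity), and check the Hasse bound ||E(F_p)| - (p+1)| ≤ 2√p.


Affine points = {(0, 5), (0, 8), (2, 6), (2, 7), (4, 2), (4, 11), (6, 4), (6, 9), (8, 4), (8, 9), (10, 0), (11, 1), (11, 12), (12, 4), (12, 9)}; affine count = 15; |E(F_13)| = 16.

Discriminant check: Δ ∝ 4a³ + 27b² = 4·8³ + 27·12² = 4·512 + 27·144 ≡ 8 (mod 13). Nonzero ⇒ E is nonsingular.
For each x ∈ F_13, compute rhs = x³ + 8·x + 12 mod 13, then count y ∈ F_13 with y² ≡ rhs.
  x = 0: rhs = 12, matching y values: 5, 8 (2 points).
  x = 1: rhs = 8, matching y values: none (0 points).
  x = 2: rhs = 10, matching y values: 6, 7 (2 points).
  x = 3: rhs = 11, matching y values: none (0 points).
  x = 4: rhs = 4, matching y values: 2, 11 (2 points).
  x = 5: rhs = 8, matching y values: none (0 points).
  x = 6: rhs = 3, matching y values: 4, 9 (2 points).
  x = 7: rhs = 8, matching y values: none (0 points).
  x = 8: rhs = 3, matching y values: 4, 9 (2 points).
  x = 9: rhs = 7, matching y values: none (0 points).
  x = 10: rhs = 0, matching y values: 0 (1 points).
  x = 11: rhs = 1, matching y values: 1, 12 (2 points).
  x = 12: rhs = 3, matching y values: 4, 9 (2 points).
Total affine count: 15.
Full point count |E(F_13)| = 15 + 1 = 16.
Hasse bound: |16 − (13+1)| = |2| = 2 ≤ 2√13 ≈ 7.2111 ✓.


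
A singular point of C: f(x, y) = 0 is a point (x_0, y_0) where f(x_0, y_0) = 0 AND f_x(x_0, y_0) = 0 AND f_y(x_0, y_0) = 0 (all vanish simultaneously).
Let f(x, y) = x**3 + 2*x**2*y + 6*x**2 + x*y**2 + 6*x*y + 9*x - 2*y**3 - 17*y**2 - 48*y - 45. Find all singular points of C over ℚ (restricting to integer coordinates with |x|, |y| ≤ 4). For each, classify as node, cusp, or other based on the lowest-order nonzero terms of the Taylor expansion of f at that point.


Singular points: {(0, -3)}; classification: cusp.

Compute partial derivatives:
  f_x = 3*x**2 + 4*x*y + 12*x + y**2 + 6*y + 9.
  f_y = 2*x**2 + 2*x*y + 6*x - 6*y**2 - 34*y - 48.
Scan x_0 ∈ {−4, ..., 4}. For each x_0, f_y(x_0, y) is a polynomial in y; find its integer roots y ∈ {−4, ..., 4}, then test f_x and f at those candidates.
  x = -4: f_y(-4, y) = -6*y**2 - 42*y - 40; no integer root y with |y| ≤ 4.
  x = -3: f_y(-3, y) = -6*y**2 - 40*y - 48; no integer root y with |y| ≤ 4.
  x = -2: f_y(-2, y) = -6*y**2 - 38*y - 52; vanishes at y ∈ {-2}. (-2, -2): f_x = 5 ≠ 0.
  x = -1: f_y(-1, y) = -6*y**2 - 36*y - 52; no integer root y with |y| ≤ 4.
  x = 0: f_y(0, y) = -6*y**2 - 34*y - 48; vanishes at y ∈ {-3}. (0, -3): f_x = 0, f = 0 — SINGULAR.
  x = 1: f_y(1, y) = -6*y**2 - 32*y - 40; vanishes at y ∈ {-2}. (1, -2): f_x = 8 ≠ 0.
  x = 2: f_y(2, y) = -6*y**2 - 30*y - 28; no integer root y with |y| ≤ 4.
  x = 3: f_y(3, y) = -6*y**2 - 28*y - 12; no integer root y with |y| ≤ 4.
  x = 4: f_y(4, y) = -6*y**2 - 26*y + 8; no integer root y with |y| ≤ 4.
Only singular point on the grid: (0, -3).
Classify: substitute x = 0 + u, y = -3 + v and expand: f = u**3 + 2*u**2*v + u*v**2 - 2*v**3 + v**2.
No constant or linear terms (consistent with a singular point). Quadratic part: v**2. Cubic part: u**3 + 2*u**2*v + u*v**2 - 2*v**3.
The quadratic part v**2 is a perfect square, so there is a single (double) tangent line v = 0, i.e. y = -3. Restricting the cubic part to that line (v = 0) leaves u**3 ≠ 0, so f is not divisible by v and the branch is v² ≈ -u**3 to lowest order — this is a cusp.
Classification: cusp.


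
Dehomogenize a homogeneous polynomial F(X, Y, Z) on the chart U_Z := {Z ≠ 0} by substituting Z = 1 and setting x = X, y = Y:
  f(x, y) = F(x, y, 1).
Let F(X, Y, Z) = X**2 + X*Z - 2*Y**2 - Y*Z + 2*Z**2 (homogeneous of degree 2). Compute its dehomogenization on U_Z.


f(x, y) = x**2 + x - 2*y**2 - y + 2

On U_Z we set Z = 1. Each monomial c·X^i·Y^j·Z^k in F becomes c·x^i·y^j·1^k = c·x^i·y^j.
Substituting Z = 1: F(X, Y, 1) = x**2 + x - 2*y**2 - y + 2.
Note: deg(f) ≤ deg(F) = 2; strict inequality happens when F is divisible by Z (lost terms).


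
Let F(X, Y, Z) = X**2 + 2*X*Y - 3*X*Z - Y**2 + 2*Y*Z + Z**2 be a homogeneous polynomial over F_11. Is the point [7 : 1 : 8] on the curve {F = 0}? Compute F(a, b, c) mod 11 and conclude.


F(7,1,8) ≡ 7 (mod 11); P is NOT on the curve.

Evaluate F(7, 1, 8) term-by-term (mod 11).
  X**2 ↦ 1·49·1·1 = 49
  2*X*Y ↦ 2·7·1·1 = 14
  -3*X*Z ↦ -3·7·1·8 = -168
  -Y**2 ↦ -1·1·1·1 = -1
  2*Y*Z ↦ 2·1·1·8 = 16
  Z**2 ↦ 1·1·1·64 = 64
Sum: F(7, 1, 8) = (49) + (14) + (-168) + (-1) + (16) + (64) = -26.
Reducing mod 11: -26 ≡ 7 (mod 11).
Since F(a, b, c) ≡ 7 ≠ 0 (mod 11), P does NOT lie on the curve.


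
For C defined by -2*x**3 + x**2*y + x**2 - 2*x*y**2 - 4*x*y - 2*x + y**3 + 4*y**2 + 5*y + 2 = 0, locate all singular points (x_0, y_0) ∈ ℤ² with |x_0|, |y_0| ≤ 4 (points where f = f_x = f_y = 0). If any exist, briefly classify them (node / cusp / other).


Singular points: {(0, -1)}; classification: cusp.

Compute partial derivatives:
  f_x = -6*x**2 + 2*x*y + 2*x - 2*y**2 - 4*y - 2.
  f_y = x**2 - 4*x*y - 4*x + 3*y**2 + 8*y + 5.
Scan x_0 ∈ {−4, ..., 4}. For each x_0, f_y(x_0, y) is a polynomial in y; find its integer roots y ∈ {−4, ..., 4}, then test f_x and f at those candidates.
  x = -4: f_y(-4, y) = 3*y**2 + 24*y + 37; no integer root y with |y| ≤ 4.
  x = -3: f_y(-3, y) = 3*y**2 + 20*y + 26; no integer root y with |y| ≤ 4.
  x = -2: f_y(-2, y) = 3*y**2 + 16*y + 17; no integer root y with |y| ≤ 4.
  x = -1: f_y(-1, y) = 3*y**2 + 12*y + 10; no integer root y with |y| ≤ 4.
  x = 0: f_y(0, y) = 3*y**2 + 8*y + 5; vanishes at y ∈ {-1}. (0, -1): f_x = 0, f = 0 — SINGULAR.
  x = 1: f_y(1, y) = 3*y**2 + 4*y + 2; no integer root y with |y| ≤ 4.
  x = 2: f_y(2, y) = 3*y**2 + 1; no integer root y with |y| ≤ 4.
  x = 3: f_y(3, y) = 3*y**2 - 4*y + 2; no integer root y with |y| ≤ 4.
  x = 4: f_y(4, y) = 3*y**2 - 8*y + 5; vanishes at y ∈ {1}. (4, 1): f_x = -88 ≠ 0.
Only singular point on the grid: (0, -1).
Classify: substitute x = 0 + u, y = -1 + v and expand: f = -2*u**3 + u**2*v - 2*u*v**2 + v**3 + v**2.
No constant or linear terms (consistent with a singular point). Quadratic part: v**2. Cubic part: -2*u**3 + u**2*v - 2*u*v**2 + v**3.
The quadratic part v**2 is a perfect square, so there is a single (double) tangent line v = 0, i.e. y = -1. Restricting the cubic part to that line (v = 0) leaves -2*u**3 ≠ 0, so f is not divisible by v and the branch is v² ≈ 2*u**3 to lowest order — this is a cusp.
Classification: cusp.


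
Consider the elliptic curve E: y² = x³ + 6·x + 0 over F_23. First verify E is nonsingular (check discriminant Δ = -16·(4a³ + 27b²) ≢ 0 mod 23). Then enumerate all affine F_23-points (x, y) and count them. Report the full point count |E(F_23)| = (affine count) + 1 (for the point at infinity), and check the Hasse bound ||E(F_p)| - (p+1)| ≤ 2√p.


Affine points = {(0, 0), (8, 10), (8, 13), (9, 1), (9, 22), (10, 5), (10, 18), (12, 11), (12, 12), (16, 11), (16, 12), (17, 1), (17, 22), (18, 11), (18, 12), (19, 2), (19, 21), (20, 1), (20, 22), (21, 7), (21, 16), (22, 4), (22, 19)}; affine count = 23; |E(F_23)| = 24.

Discriminant check: Δ ∝ 4a³ + 27b² = 4·6³ + 27·0² = 4·216 + 27·0 ≡ 13 (mod 23). Nonzero ⇒ E is nonsingular.
For each x ∈ F_23, compute rhs = x³ + 6·x + 0 mod 23, then count y ∈ F_23 with y² ≡ rhs.
  x = 0: rhs = 0, matching y values: 0 (1 points).
  x = 1: rhs = 7, matching y values: none (0 points).
  x = 2: rhs = 20, matching y values: none (0 points).
  x = 3: rhs = 22, matching y values: none (0 points).
  x = 4: rhs = 19, matching y values: none (0 points).
  x = 5: rhs = 17, matching y values: none (0 points).
  x = 6: rhs = 22, matching y values: none (0 points).
  x = 7: rhs = 17, matching y values: none (0 points).
  x = 8: rhs = 8, matching y values: 10, 13 (2 points).
  x = 9: rhs = 1, matching y values: 1, 22 (2 points).
  x = 10: rhs = 2, matching y values: 5, 18 (2 points).
  x = 11: rhs = 17, matching y values: none (0 points).
  x = 12: rhs = 6, matching y values: 11, 12 (2 points).
  x = 13: rhs = 21, matching y values: none (0 points).
  x = 14: rhs = 22, matching y values: none (0 points).
  x = 15: rhs = 15, matching y values: none (0 points).
  x = 16: rhs = 6, matching y values: 11, 12 (2 points).
  x = 17: rhs = 1, matching y values: 1, 22 (2 points).
  x = 18: rhs = 6, matching y values: 11, 12 (2 points).
  x = 19: rhs = 4, matching y values: 2, 21 (2 points).
  x = 20: rhs = 1, matching y values: 1, 22 (2 points).
  x = 21: rhs = 3, matching y values: 7, 16 (2 points).
  x = 22: rhs = 16, matching y values: 4, 19 (2 points).
Total affine count: 23.
Full point count |E(F_23)| = 23 + 1 = 24.
Hasse bound: |24 − (23+1)| = |0| = 0 ≤ 2√23 ≈ 9.5917 ✓.


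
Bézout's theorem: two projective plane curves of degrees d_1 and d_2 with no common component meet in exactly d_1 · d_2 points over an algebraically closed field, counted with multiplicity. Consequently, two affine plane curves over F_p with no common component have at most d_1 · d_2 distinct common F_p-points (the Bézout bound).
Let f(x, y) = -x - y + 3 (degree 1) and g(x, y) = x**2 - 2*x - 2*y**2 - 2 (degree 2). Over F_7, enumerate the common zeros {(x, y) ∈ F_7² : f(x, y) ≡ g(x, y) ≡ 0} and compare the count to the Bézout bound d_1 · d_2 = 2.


Common zeros: ∅; count = 0; Bézout bound = 2.

deg(f) = 1, deg(g) = 2, so Bézout bound = 2.
Scan x ∈ F_7. For each x, list the y ∈ F_7 with f(x, y) ≡ 0 and those with g(x, y) ≡ 0 (mod 7); the common zeros in that column are the intersection.
  x = 0: f ≡ 0 at y ∈ {3}; g ≡ 0 at y ∈ ∅; common: ∅.
  x = 1: f ≡ 0 at y ∈ {2}; g ≡ 0 at y ∈ {3, 4}; common: ∅.
  x = 2: f ≡ 0 at y ∈ {1}; g ≡ 0 at y ∈ ∅; common: ∅.
  x = 3: f ≡ 0 at y ∈ {0}; g ≡ 0 at y ∈ {2, 5}; common: ∅.
  x = 4: f ≡ 0 at y ∈ {6}; g ≡ 0 at y ∈ ∅; common: ∅.
  x = 5: f ≡ 0 at y ∈ {5}; g ≡ 0 at y ∈ ∅; common: ∅.
  x = 6: f ≡ 0 at y ∈ {4}; g ≡ 0 at y ∈ {2, 5}; common: ∅.
Collecting: common zeros = ∅, so the count is 0.
Comparison with the Bézout bound: 0 ≤ 2 = deg(f)·deg(g), as expected for curves with no common component (the affine F_7-count falls short of the bound because intersections may lie at infinity, over extension fields, or carry multiplicity).


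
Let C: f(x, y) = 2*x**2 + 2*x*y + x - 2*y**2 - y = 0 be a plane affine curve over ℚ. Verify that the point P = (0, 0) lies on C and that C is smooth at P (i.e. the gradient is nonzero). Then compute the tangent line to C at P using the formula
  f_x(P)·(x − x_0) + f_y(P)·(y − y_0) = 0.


Tangent line at P: x - y = 0.

Step 1: f(0, 0) = 0, so P lies on C.
Step 2: partial derivatives
  f_x(x, y) = 4*x + 2*y + 1, f_y(x, y) = 2*x - 4*y - 1.
  f_x(P) = 1, f_y(P) = -1 (gradient nonzero, so P is smooth).
Step 3: tangent line at P: 1·(x − 0) + -1·(y − 0) = 0.
Expanding: x - y = 0.


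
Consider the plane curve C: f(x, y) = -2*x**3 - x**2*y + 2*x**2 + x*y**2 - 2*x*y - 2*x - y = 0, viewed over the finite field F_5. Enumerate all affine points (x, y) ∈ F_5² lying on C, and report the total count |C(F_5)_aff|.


Affine F_5-points: {(0, 0), (1, 1), (1, 3), (3, 1), (4, 1), (4, 4)}; count = 6.

For each of the 25 pairs (x, y) ∈ F_5², evaluate f(x, y) mod 5. Record the zeros.
  x = 0: [0↦0, 1↦4, 2↦3, 3↦2, 4↦1]  zeros at y ∈ {0}
  x = 1: [0↦3, 1↦0, 2↦4, 3↦0, 4↦3]  zeros at y ∈ {1, 3}
  x = 2: [0↦3, 1↦1, 2↦3, 3↦4, 4↦4]  zeros at y ∈ ∅
  x = 3: [0↦3, 1↦0, 2↦3, 3↦2, 4↦2]  zeros at y ∈ {1}
  x = 4: [0↦1, 1↦0, 2↦2, 3↦2, 4↦0]  zeros at y ∈ {1, 4}
Collecting zeros: affine points = {(0, 0), (1, 1), (1, 3), (3, 1), (4, 1), (4, 4)}.
Total count |C(F_5)_aff| = 6.


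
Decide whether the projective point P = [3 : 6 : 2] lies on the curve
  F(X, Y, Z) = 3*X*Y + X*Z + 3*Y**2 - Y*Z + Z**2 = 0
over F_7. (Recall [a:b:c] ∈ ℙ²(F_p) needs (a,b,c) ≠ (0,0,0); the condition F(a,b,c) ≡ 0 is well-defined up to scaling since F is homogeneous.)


F(3,6,2) ≡ 6 (mod 7); P is NOT on the curve.

Evaluate F(3, 6, 2) term-by-term (mod 7).
  3*X*Y ↦ 3·3·6·1 = 54
  X*Z ↦ 1·3·1·2 = 6
  3*Y**2 ↦ 3·1·36·1 = 108
  -Y*Z ↦ -1·1·6·2 = -12
  Z**2 ↦ 1·1·1·4 = 4
Sum: F(3, 6, 2) = (54) + (6) + (108) + (-12) + (4) = 160.
Reducing mod 7: 160 ≡ 6 (mod 7).
Since F(a, b, c) ≡ 6 ≠ 0 (mod 7), P does NOT lie on the curve.


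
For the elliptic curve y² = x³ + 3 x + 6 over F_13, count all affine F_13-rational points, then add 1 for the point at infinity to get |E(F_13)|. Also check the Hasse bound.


Affine points = {(1, 6), (1, 7), (3, 4), (3, 9), (4, 2), (4, 11), (5, 4), (5, 9), (8, 3), (8, 10), (10, 3), (10, 10)}; affine count = 12; |E(F_13)| = 13.

Discriminant check: Δ ∝ 4a³ + 27b² = 4·3³ + 27·6² = 4·27 + 27·36 ≡ 1 (mod 13). Nonzero ⇒ E is nonsingular.
For each x ∈ F_13, compute rhs = x³ + 3·x + 6 mod 13, then count y ∈ F_13 with y² ≡ rhs.
  x = 0: rhs = 6, matching y values: none (0 points).
  x = 1: rhs = 10, matching y values: 6, 7 (2 points).
  x = 2: rhs = 7, matching y values: none (0 points).
  x = 3: rhs = 3, matching y values: 4, 9 (2 points).
  x = 4: rhs = 4, matching y values: 2, 11 (2 points).
  x = 5: rhs = 3, matching y values: 4, 9 (2 points).
  x = 6: rhs = 6, matching y values: none (0 points).
  x = 7: rhs = 6, matching y values: none (0 points).
  x = 8: rhs = 9, matching y values: 3, 10 (2 points).
  x = 9: rhs = 8, matching y values: none (0 points).
  x = 10: rhs = 9, matching y values: 3, 10 (2 points).
  x = 11: rhs = 5, matching y values: none (0 points).
  x = 12: rhs = 2, matching y values: none (0 points).
Total affine count: 12.
Full point count |E(F_13)| = 12 + 1 = 13.
Hasse bound: |13 − (13+1)| = |-1| = 1 ≤ 2√13 ≈ 7.2111 ✓.


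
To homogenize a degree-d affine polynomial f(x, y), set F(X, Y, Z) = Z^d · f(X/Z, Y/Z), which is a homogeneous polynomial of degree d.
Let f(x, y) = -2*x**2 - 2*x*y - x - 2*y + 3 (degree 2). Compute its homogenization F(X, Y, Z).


F(X, Y, Z) = -2*X**2 - 2*X*Y - X*Z - 2*Y*Z + 3*Z**2

deg(f) = 2.
Substitute x = X/Z, y = Y/Z into f, then multiply by Z^2.
  monomial -2·x^2·y^0 ↦ -2·X^2·Y^0·Z^0.
  monomial -2·x^1·y^1 ↦ -2·X^1·Y^1·Z^0.
  monomial -1·x^1·y^0 ↦ -1·X^1·Y^0·Z^1.
  monomial -2·x^0·y^1 ↦ -2·X^0·Y^1·Z^1.
  monomial 3·x^0·y^0 ↦ 3·X^0·Y^0·Z^2.
Collecting: F(X, Y, Z) = -2*X**2 - 2*X*Y - X*Z - 2*Y*Z + 3*Z**2.


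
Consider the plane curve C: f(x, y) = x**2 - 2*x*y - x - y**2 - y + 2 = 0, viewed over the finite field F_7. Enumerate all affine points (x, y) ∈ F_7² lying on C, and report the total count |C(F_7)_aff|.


Affine F_7-points: {(0, 1), (0, 5), (3, 1), (3, 6), (4, 0), (4, 5)}; count = 6.

For each of the 49 pairs (x, y) ∈ F_7², evaluate f(x, y) mod 7. Record the zeros.
  x = 0: [0↦2, 1↦0, 2↦3, 3↦4, 4↦3, 5↦0, 6↦2]  zeros at y ∈ {1, 5}
  x = 1: [0↦2, 1↦5, 2↦6, 3↦5, 4↦2, 5↦4, 6↦4]  zeros at y ∈ ∅
  x = 2: [0↦4, 1↦5, 2↦4, 3↦1, 4↦3, 5↦3, 6↦1]  zeros at y ∈ ∅
  x = 3: [0↦1, 1↦0, 2↦4, 3↦6, 4↦6, 5↦4, 6↦0]  zeros at y ∈ {1, 6}
  x = 4: [0↦0, 1↦4, 2↦6, 3↦6, 4↦4, 5↦0, 6↦1]  zeros at y ∈ {0, 5}
  x = 5: [0↦1, 1↦3, 2↦3, 3↦1, 4↦4, 5↦5, 6↦4]  zeros at y ∈ ∅
  x = 6: [0↦4, 1↦4, 2↦2, 3↦5, 4↦6, 5↦5, 6↦2]  zeros at y ∈ ∅
Collecting zeros: affine points = {(0, 1), (0, 5), (3, 1), (3, 6), (4, 0), (4, 5)}.
Total count |C(F_7)_aff| = 6.


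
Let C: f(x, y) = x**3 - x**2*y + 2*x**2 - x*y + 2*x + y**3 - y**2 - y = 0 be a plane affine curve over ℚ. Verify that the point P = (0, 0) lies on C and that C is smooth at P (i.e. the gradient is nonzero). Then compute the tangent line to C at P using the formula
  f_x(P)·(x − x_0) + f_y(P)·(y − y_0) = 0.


Tangent line at P: 2*x - y = 0.

Step 1: f(0, 0) = 0, so P lies on C.
Step 2: partial derivatives
  f_x(x, y) = 3*x**2 - 2*x*y + 4*x - y + 2, f_y(x, y) = -x**2 - x + 3*y**2 - 2*y - 1.
  f_x(P) = 2, f_y(P) = -1 (gradient nonzero, so P is smooth).
Step 3: tangent line at P: 2·(x − 0) + -1·(y − 0) = 0.
Expanding: 2*x - y = 0.


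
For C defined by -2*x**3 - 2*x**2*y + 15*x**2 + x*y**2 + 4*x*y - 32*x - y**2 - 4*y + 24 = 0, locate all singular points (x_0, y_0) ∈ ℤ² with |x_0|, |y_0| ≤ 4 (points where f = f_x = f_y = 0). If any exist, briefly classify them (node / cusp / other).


Singular points: {(2, 2)}; classification: node.

Compute partial derivatives:
  f_x = -6*x**2 - 4*x*y + 30*x + y**2 + 4*y - 32.
  f_y = -2*x**2 + 2*x*y + 4*x - 2*y - 4.
Scan x_0 ∈ {−4, ..., 4}. For each x_0, f_y(x_0, y) is a polynomial in y; find its integer roots y ∈ {−4, ..., 4}, then test f_x and f at those candidates.
  x = -4: f_y(-4, y) = -10*y - 52; no integer root y with |y| ≤ 4.
  x = -3: f_y(-3, y) = -8*y - 34; no integer root y with |y| ≤ 4.
  x = -2: f_y(-2, y) = -6*y - 20; no integer root y with |y| ≤ 4.
  x = -1: f_y(-1, y) = -4*y - 10; no integer root y with |y| ≤ 4.
  x = 0: f_y(0, y) = -2*y - 4; vanishes at y ∈ {-2}. (0, -2): f_x = -36 ≠ 0.
  x = 1: f_y(1, y) = -2; no integer root y with |y| ≤ 4.
  x = 2: f_y(2, y) = 2*y - 4; vanishes at y ∈ {2}. (2, 2): f_x = 0, f = 0 — SINGULAR.
  x = 3: f_y(3, y) = 4*y - 10; no integer root y with |y| ≤ 4.
  x = 4: f_y(4, y) = 6*y - 20; no integer root y with |y| ≤ 4.
Only singular point on the grid: (2, 2).
Classify: substitute x = 2 + u, y = 2 + v and expand: f = -2*u**3 - 2*u**2*v - u**2 + u*v**2 + v**2.
No constant or linear terms (consistent with a singular point). Quadratic part: -u**2 + v**2. Cubic part: -2*u**3 - 2*u**2*v + u*v**2.
The quadratic part v**2 - u**2 = (v − u)(v + u) splits into two distinct linear factors, so there are two distinct tangent lines y − 2 = ±(x − 2) — this is a node (ordinary double point).
Classification: node.


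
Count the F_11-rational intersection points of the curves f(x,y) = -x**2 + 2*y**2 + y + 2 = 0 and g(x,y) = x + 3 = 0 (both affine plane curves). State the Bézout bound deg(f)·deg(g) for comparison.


Common zeros: ∅; count = 0; Bézout bound = 2.

deg(f) = 2, deg(g) = 1, so Bézout bound = 2.
Scan x ∈ F_11. For each x, list the y ∈ F_11 with f(x, y) ≡ 0 and those with g(x, y) ≡ 0 (mod 11); the common zeros in that column are the intersection.
  x = 0: f ≡ 0 at y ∈ ∅; g ≡ 0 at y ∈ ∅; common: ∅.
  x = 1: f ≡ 0 at y ∈ {2, 3}; g ≡ 0 at y ∈ ∅; common: ∅.
  x = 2: f ≡ 0 at y ∈ ∅; g ≡ 0 at y ∈ ∅; common: ∅.
  x = 3: f ≡ 0 at y ∈ ∅; g ≡ 0 at y ∈ ∅; common: ∅.
  x = 4: f ≡ 0 at y ∈ {1, 4}; g ≡ 0 at y ∈ ∅; common: ∅.
  x = 5: f ≡ 0 at y ∈ {6, 10}; g ≡ 0 at y ∈ ∅; common: ∅.
  x = 6: f ≡ 0 at y ∈ {6, 10}; g ≡ 0 at y ∈ ∅; common: ∅.
  x = 7: f ≡ 0 at y ∈ {1, 4}; g ≡ 0 at y ∈ ∅; common: ∅.
  x = 8: f ≡ 0 at y ∈ ∅; g ≡ 0 at y ∈ {0, 1, 2, 3, 4, 5, 6, 7, 8, 9, 10}; common: ∅.
  x = 9: f ≡ 0 at y ∈ ∅; g ≡ 0 at y ∈ ∅; common: ∅.
  x = 10: f ≡ 0 at y ∈ {2, 3}; g ≡ 0 at y ∈ ∅; common: ∅.
Collecting: common zeros = ∅, so the count is 0.
Comparison with the Bézout bound: 0 ≤ 2 = deg(f)·deg(g), as expected for curves with no common component (the affine F_11-count falls short of the bound because intersections may lie at infinity, over extension fields, or carry multiplicity).


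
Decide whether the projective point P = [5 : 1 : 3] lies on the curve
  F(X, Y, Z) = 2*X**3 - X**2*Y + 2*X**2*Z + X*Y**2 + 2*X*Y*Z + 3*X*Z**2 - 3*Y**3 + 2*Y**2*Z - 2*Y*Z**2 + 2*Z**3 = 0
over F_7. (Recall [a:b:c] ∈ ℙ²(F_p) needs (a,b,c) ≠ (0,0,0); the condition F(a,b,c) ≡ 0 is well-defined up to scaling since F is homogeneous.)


F(5,1,3) ≡ 3 (mod 7); P is NOT on the curve.

Evaluate F(5, 1, 3) term-by-term (mod 7).
  2*X**3 ↦ 2·125·1·1 = 250
  -X**2*Y ↦ -1·25·1·1 = -25
  2*X**2*Z ↦ 2·25·1·3 = 150
  X*Y**2 ↦ 1·5·1·1 = 5
  2*X*Y*Z ↦ 2·5·1·3 = 30
  3*X*Z**2 ↦ 3·5·1·9 = 135
  -3*Y**3 ↦ -3·1·1·1 = -3
  2*Y**2*Z ↦ 2·1·1·3 = 6
  -2*Y*Z**2 ↦ -2·1·1·9 = -18
  2*Z**3 ↦ 2·1·1·27 = 54
Sum: F(5, 1, 3) = (250) + (-25) + (150) + (5) + (30) + (135) + (-3) + (6) + (-18) + (54) = 584.
Reducing mod 7: 584 ≡ 3 (mod 7).
Since F(a, b, c) ≡ 3 ≠ 0 (mod 7), P does NOT lie on the curve.


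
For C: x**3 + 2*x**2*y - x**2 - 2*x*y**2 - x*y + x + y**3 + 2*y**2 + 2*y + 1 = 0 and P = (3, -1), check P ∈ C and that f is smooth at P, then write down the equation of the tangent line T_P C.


Tangent line at P: 9*x + 28*y + 1 = 0.

Step 1: f(3, -1) = 0, so P lies on C.
Step 2: partial derivatives
  f_x(x, y) = 3*x**2 + 4*x*y - 2*x - 2*y**2 - y + 1, f_y(x, y) = 2*x**2 - 4*x*y - x + 3*y**2 + 4*y + 2.
  f_x(P) = 9, f_y(P) = 28 (gradient nonzero, so P is smooth).
Step 3: tangent line at P: 9·(x − 3) + 28·(y − -1) = 0.
Expanding: 9*x + 28*y + 1 = 0.


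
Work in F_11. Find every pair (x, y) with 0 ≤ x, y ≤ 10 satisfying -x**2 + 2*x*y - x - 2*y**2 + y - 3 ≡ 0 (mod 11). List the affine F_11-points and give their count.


Affine F_11-points: {(5, 0)}; count = 1.

For each of the 121 pairs (x, y) ∈ F_11², evaluate f(x, y) mod 11. Record the zeros.
  x = 0: [0↦8, 1↦7, 2↦2, 3↦4, 4↦2, 5↦7, 6↦8, 7↦5, 8↦9, 9↦9, 10↦5]  zeros at y ∈ ∅
  x = 1: [0↦6, 1↦7, 2↦4, 3↦8, 4↦8, 5↦4, 6↦7, 7↦6, 8↦1, 9↦3, 10↦1]  zeros at y ∈ ∅
  x = 2: [0↦2, 1↦5, 2↦4, 3↦10, 4↦1, 5↦10, 6↦4, 7↦5, 8↦2, 9↦6, 10↦6]  zeros at y ∈ ∅
  x = 3: [0↦7, 1↦1, 2↦2, 3↦10, 4↦3, 5↦3, 6↦10, 7↦2, 8↦1, 9↦7, 10↦9]  zeros at y ∈ ∅
  x = 4: [0↦10, 1↦6, 2↦9, 3↦8, 4↦3, 5↦5, 6↦3, 7↦8, 8↦9, 9↦6, 10↦10]  zeros at y ∈ ∅
  x = 5: [0↦0, 1↦9, 2↦3, 3↦4, 4↦1, 5↦5, 6↦5, 7↦1, 8↦4, 9↦3, 10↦9]  zeros at y ∈ {0}
  x = 6: [0↦10, 1↦10, 2↦6, 3↦9, 4↦8, 5↦3, 6↦5, 7↦3, 8↦8, 9↦9, 10↦6]  zeros at y ∈ ∅
  x = 7: [0↦7, 1↦9, 2↦7, 3↦1, 4↦2, 5↦10, 6↦3, 7↦3, 8↦10, 9↦2, 10↦1]  zeros at y ∈ ∅
  x = 8: [0↦2, 1↦6, 2↦6, 3↦2, 4↦5, 5↦4, 6↦10, 7↦1, 8↦10, 9↦4, 10↦5]  zeros at y ∈ ∅
  x = 9: [0↦6, 1↦1, 2↦3, 3↦1, 4↦6, 5↦7, 6↦4, 7↦8, 8↦8, 9↦4, 10↦7]  zeros at y ∈ ∅
  x = 10: [0↦8, 1↦5, 2↦9, 3↦9, 4↦5, 5↦8, 6↦7, 7↦2, 8↦4, 9↦2, 10↦7]  zeros at y ∈ ∅
Collecting zeros: affine points = {(5, 0)}.
Total count |C(F_11)_aff| = 1.


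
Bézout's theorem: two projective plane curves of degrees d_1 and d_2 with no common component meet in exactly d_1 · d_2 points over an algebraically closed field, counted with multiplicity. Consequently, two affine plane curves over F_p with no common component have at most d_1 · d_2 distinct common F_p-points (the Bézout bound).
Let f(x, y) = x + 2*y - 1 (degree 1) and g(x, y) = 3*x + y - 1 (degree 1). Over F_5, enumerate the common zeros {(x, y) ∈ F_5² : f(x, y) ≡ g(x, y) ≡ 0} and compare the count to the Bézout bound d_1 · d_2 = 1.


Common zeros: ∅; count = 0; Bézout bound = 1.

deg(f) = 1, deg(g) = 1, so Bézout bound = 1.
Scan x ∈ F_5. For each x, list the y ∈ F_5 with f(x, y) ≡ 0 and those with g(x, y) ≡ 0 (mod 5); the common zeros in that column are the intersection.
  x = 0: f ≡ 0 at y ∈ {3}; g ≡ 0 at y ∈ {1}; common: ∅.
  x = 1: f ≡ 0 at y ∈ {0}; g ≡ 0 at y ∈ {3}; common: ∅.
  x = 2: f ≡ 0 at y ∈ {2}; g ≡ 0 at y ∈ {0}; common: ∅.
  x = 3: f ≡ 0 at y ∈ {4}; g ≡ 0 at y ∈ {2}; common: ∅.
  x = 4: f ≡ 0 at y ∈ {1}; g ≡ 0 at y ∈ {4}; common: ∅.
Collecting: common zeros = ∅, so the count is 0.
Comparison with the Bézout bound: 0 ≤ 1 = deg(f)·deg(g), as expected for curves with no common component (the affine F_5-count falls short of the bound because intersections may lie at infinity, over extension fields, or carry multiplicity).


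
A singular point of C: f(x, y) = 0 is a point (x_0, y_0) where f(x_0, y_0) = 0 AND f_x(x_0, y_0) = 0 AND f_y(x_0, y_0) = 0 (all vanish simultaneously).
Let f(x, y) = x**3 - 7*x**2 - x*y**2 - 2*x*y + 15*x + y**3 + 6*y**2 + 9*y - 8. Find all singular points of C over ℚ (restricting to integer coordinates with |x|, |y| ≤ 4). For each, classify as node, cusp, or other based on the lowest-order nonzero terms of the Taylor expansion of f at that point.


Singular points: {(2, -1)}; classification: node.

Compute partial derivatives:
  f_x = 3*x**2 - 14*x - y**2 - 2*y + 15.
  f_y = -2*x*y - 2*x + 3*y**2 + 12*y + 9.
Scan x_0 ∈ {−4, ..., 4}. For each x_0, f_y(x_0, y) is a polynomial in y; find its integer roots y ∈ {−4, ..., 4}, then test f_x and f at those candidates.
  x = -4: f_y(-4, y) = 3*y**2 + 20*y + 17; vanishes at y ∈ {-1}. (-4, -1): f_x = 120 ≠ 0.
  x = -3: f_y(-3, y) = 3*y**2 + 18*y + 15; vanishes at y ∈ {-1}. (-3, -1): f_x = 85 ≠ 0.
  x = -2: f_y(-2, y) = 3*y**2 + 16*y + 13; vanishes at y ∈ {-1}. (-2, -1): f_x = 56 ≠ 0.
  x = -1: f_y(-1, y) = 3*y**2 + 14*y + 11; vanishes at y ∈ {-1}. (-1, -1): f_x = 33 ≠ 0.
  x = 0: f_y(0, y) = 3*y**2 + 12*y + 9; vanishes at y ∈ {-3, -1}. (0, -3): f_x = 12 ≠ 0; (0, -1): f_x = 16 ≠ 0.
  x = 1: f_y(1, y) = 3*y**2 + 10*y + 7; vanishes at y ∈ {-1}. (1, -1): f_x = 5 ≠ 0.
  x = 2: f_y(2, y) = 3*y**2 + 8*y + 5; vanishes at y ∈ {-1}. (2, -1): f_x = 0, f = 0 — SINGULAR.
  x = 3: f_y(3, y) = 3*y**2 + 6*y + 3; vanishes at y ∈ {-1}. (3, -1): f_x = 1 ≠ 0.
  x = 4: f_y(4, y) = 3*y**2 + 4*y + 1; vanishes at y ∈ {-1}. (4, -1): f_x = 8 ≠ 0.
Only singular point on the grid: (2, -1).
Classify: substitute x = 2 + u, y = -1 + v and expand: f = u**3 - u**2 - u*v**2 + v**3 + v**2.
No constant or linear terms (consistent with a singular point). Quadratic part: -u**2 + v**2. Cubic part: u**3 - u*v**2 + v**3.
The quadratic part v**2 - u**2 = (v − u)(v + u) splits into two distinct linear factors, so there are two distinct tangent lines y − -1 = ±(x − 2) — this is a node (ordinary double point).
Classification: node.


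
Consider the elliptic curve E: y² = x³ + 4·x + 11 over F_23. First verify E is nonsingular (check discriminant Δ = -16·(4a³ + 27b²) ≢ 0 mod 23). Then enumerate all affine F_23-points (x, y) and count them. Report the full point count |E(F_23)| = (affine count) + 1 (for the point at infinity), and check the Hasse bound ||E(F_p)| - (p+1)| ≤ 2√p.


Affine points = {(1, 4), (1, 19), (2, 2), (2, 21), (3, 2), (3, 21), (5, 8), (5, 15), (8, 7), (8, 16), (10, 4), (10, 19), (11, 11), (11, 12), (12, 4), (12, 19), (13, 11), (13, 12), (16, 10), (16, 13), (17, 1), (17, 22), (18, 2), (18, 21), (19, 0), (20, 8), (20, 15), (21, 8), (21, 15), (22, 11), (22, 12)}; affine count = 31; |E(F_23)| = 32.

Discriminant check: Δ ∝ 4a³ + 27b² = 4·4³ + 27·11² = 4·64 + 27·121 ≡ 4 (mod 23). Nonzero ⇒ E is nonsingular.
For each x ∈ F_23, compute rhs = x³ + 4·x + 11 mod 23, then count y ∈ F_23 with y² ≡ rhs.
  x = 0: rhs = 11, matching y values: none (0 points).
  x = 1: rhs = 16, matching y values: 4, 19 (2 points).
  x = 2: rhs = 4, matching y values: 2, 21 (2 points).
  x = 3: rhs = 4, matching y values: 2, 21 (2 points).
  x = 4: rhs = 22, matching y values: none (0 points).
  x = 5: rhs = 18, matching y values: 8, 15 (2 points).
  x = 6: rhs = 21, matching y values: none (0 points).
  x = 7: rhs = 14, matching y values: none (0 points).
  x = 8: rhs = 3, matching y values: 7, 16 (2 points).
  x = 9: rhs = 17, matching y values: none (0 points).
  x = 10: rhs = 16, matching y values: 4, 19 (2 points).
  x = 11: rhs = 6, matching y values: 11, 12 (2 points).
  x = 12: rhs = 16, matching y values: 4, 19 (2 points).
  x = 13: rhs = 6, matching y values: 11, 12 (2 points).
  x = 14: rhs = 5, matching y values: none (0 points).
  x = 15: rhs = 19, matching y values: none (0 points).
  x = 16: rhs = 8, matching y values: 10, 13 (2 points).
  x = 17: rhs = 1, matching y values: 1, 22 (2 points).
  x = 18: rhs = 4, matching y values: 2, 21 (2 points).
  x = 19: rhs = 0, matching y values: 0 (1 points).
  x = 20: rhs = 18, matching y values: 8, 15 (2 points).
  x = 21: rhs = 18, matching y values: 8, 15 (2 points).
  x = 22: rhs = 6, matching y values: 11, 12 (2 points).
Total affine count: 31.
Full point count |E(F_23)| = 31 + 1 = 32.
Hasse bound: |32 − (23+1)| = |8| = 8 ≤ 2√23 ≈ 9.5917 ✓.


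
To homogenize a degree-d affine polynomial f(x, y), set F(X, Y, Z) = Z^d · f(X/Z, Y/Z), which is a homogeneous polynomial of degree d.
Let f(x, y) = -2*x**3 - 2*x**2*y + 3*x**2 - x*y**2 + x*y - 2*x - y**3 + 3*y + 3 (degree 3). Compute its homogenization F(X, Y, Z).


F(X, Y, Z) = -2*X**3 - 2*X**2*Y + 3*X**2*Z - X*Y**2 + X*Y*Z - 2*X*Z**2 - Y**3 + 3*Y*Z**2 + 3*Z**3

deg(f) = 3.
Substitute x = X/Z, y = Y/Z into f, then multiply by Z^3.
  monomial -2·x^3·y^0 ↦ -2·X^3·Y^0·Z^0.
  monomial -2·x^2·y^1 ↦ -2·X^2·Y^1·Z^0.
  monomial 3·x^2·y^0 ↦ 3·X^2·Y^0·Z^1.
  monomial -1·x^1·y^2 ↦ -1·X^1·Y^2·Z^0.
  monomial 1·x^1·y^1 ↦ 1·X^1·Y^1·Z^1.
  monomial -2·x^1·y^0 ↦ -2·X^1·Y^0·Z^2.
  monomial -1·x^0·y^3 ↦ -1·X^0·Y^3·Z^0.
  monomial 3·x^0·y^1 ↦ 3·X^0·Y^1·Z^2.
  monomial 3·x^0·y^0 ↦ 3·X^0·Y^0·Z^3.
Collecting: F(X, Y, Z) = -2*X**3 - 2*X**2*Y + 3*X**2*Z - X*Y**2 + X*Y*Z - 2*X*Z**2 - Y**3 + 3*Y*Z**2 + 3*Z**3.


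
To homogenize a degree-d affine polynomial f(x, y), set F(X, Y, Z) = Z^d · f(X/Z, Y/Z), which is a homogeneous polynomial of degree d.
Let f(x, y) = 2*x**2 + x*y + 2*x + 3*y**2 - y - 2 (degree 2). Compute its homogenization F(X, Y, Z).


F(X, Y, Z) = 2*X**2 + X*Y + 2*X*Z + 3*Y**2 - Y*Z - 2*Z**2

deg(f) = 2.
Substitute x = X/Z, y = Y/Z into f, then multiply by Z^2.
  monomial 2·x^2·y^0 ↦ 2·X^2·Y^0·Z^0.
  monomial 1·x^1·y^1 ↦ 1·X^1·Y^1·Z^0.
  monomial 2·x^1·y^0 ↦ 2·X^1·Y^0·Z^1.
  monomial 3·x^0·y^2 ↦ 3·X^0·Y^2·Z^0.
  monomial -1·x^0·y^1 ↦ -1·X^0·Y^1·Z^1.
  monomial -2·x^0·y^0 ↦ -2·X^0·Y^0·Z^2.
Collecting: F(X, Y, Z) = 2*X**2 + X*Y + 2*X*Z + 3*Y**2 - Y*Z - 2*Z**2.


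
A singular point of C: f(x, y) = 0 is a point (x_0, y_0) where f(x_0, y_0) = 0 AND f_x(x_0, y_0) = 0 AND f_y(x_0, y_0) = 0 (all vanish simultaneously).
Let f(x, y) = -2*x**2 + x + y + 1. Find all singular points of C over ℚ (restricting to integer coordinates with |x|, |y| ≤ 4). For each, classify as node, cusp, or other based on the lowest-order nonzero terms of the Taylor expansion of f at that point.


No singular points in the scanned grid; C is smooth there.

Compute partial derivatives:
  f_x = 1 - 4*x.
  f_y = 1.
f_y = 1 is a nonzero constant, so f_y never vanishes: no point (x, y) can satisfy f = f_x = f_y = 0. In particular no (x, y) ∈ {−4, ..., 4}² is singular; the curve is smooth.


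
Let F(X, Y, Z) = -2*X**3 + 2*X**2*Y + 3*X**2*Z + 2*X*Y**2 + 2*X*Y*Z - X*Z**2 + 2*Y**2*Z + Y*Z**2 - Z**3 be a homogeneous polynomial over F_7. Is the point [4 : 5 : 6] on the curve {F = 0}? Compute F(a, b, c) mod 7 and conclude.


F(4,5,6) ≡ 5 (mod 7); P is NOT on the curve.

Evaluate F(4, 5, 6) term-by-term (mod 7).
  -2*X**3 ↦ -2·64·1·1 = -128
  2*X**2*Y ↦ 2·16·5·1 = 160
  3*X**2*Z ↦ 3·16·1·6 = 288
  2*X*Y**2 ↦ 2·4·25·1 = 200
  2*X*Y*Z ↦ 2·4·5·6 = 240
  -X*Z**2 ↦ -1·4·1·36 = -144
  2*Y**2*Z ↦ 2·1·25·6 = 300
  Y*Z**2 ↦ 1·1·5·36 = 180
  -Z**3 ↦ -1·1·1·216 = -216
Sum: F(4, 5, 6) = (-128) + (160) + (288) + (200) + (240) + (-144) + (300) + (180) + (-216) = 880.
Reducing mod 7: 880 ≡ 5 (mod 7).
Since F(a, b, c) ≡ 5 ≠ 0 (mod 7), P does NOT lie on the curve.


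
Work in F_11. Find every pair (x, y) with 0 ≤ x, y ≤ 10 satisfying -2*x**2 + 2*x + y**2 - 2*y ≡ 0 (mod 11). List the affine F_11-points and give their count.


Affine F_11-points: {(0, 0), (0, 2), (1, 0), (1, 2), (2, 5), (2, 8), (4, 6), (4, 7), (8, 6), (8, 7), (10, 5), (10, 8)}; count = 12.

For each of the 121 pairs (x, y) ∈ F_11², evaluate f(x, y) mod 11. Record the zeros.
  x = 0: [0↦0, 1↦10, 2↦0, 3↦3, 4↦8, 5↦4, 6↦2, 7↦2, 8↦4, 9↦8, 10↦3]  zeros at y ∈ {0, 2}
  x = 1: [0↦0, 1↦10, 2↦0, 3↦3, 4↦8, 5↦4, 6↦2, 7↦2, 8↦4, 9↦8, 10↦3]  zeros at y ∈ {0, 2}
  x = 2: [0↦7, 1↦6, 2↦7, 3↦10, 4↦4, 5↦0, 6↦9, 7↦9, 8↦0, 9↦4, 10↦10]  zeros at y ∈ {5, 8}
  x = 3: [0↦10, 1↦9, 2↦10, 3↦2, 4↦7, 5↦3, 6↦1, 7↦1, 8↦3, 9↦7, 10↦2]  zeros at y ∈ ∅
  x = 4: [0↦9, 1↦8, 2↦9, 3↦1, 4↦6, 5↦2, 6↦0, 7↦0, 8↦2, 9↦6, 10↦1]  zeros at y ∈ {6, 7}
  x = 5: [0↦4, 1↦3, 2↦4, 3↦7, 4↦1, 5↦8, 6↦6, 7↦6, 8↦8, 9↦1, 10↦7]  zeros at y ∈ ∅
  x = 6: [0↦6, 1↦5, 2↦6, 3↦9, 4↦3, 5↦10, 6↦8, 7↦8, 8↦10, 9↦3, 10↦9]  zeros at y ∈ ∅
  x = 7: [0↦4, 1↦3, 2↦4, 3↦7, 4↦1, 5↦8, 6↦6, 7↦6, 8↦8, 9↦1, 10↦7]  zeros at y ∈ ∅
  x = 8: [0↦9, 1↦8, 2↦9, 3↦1, 4↦6, 5↦2, 6↦0, 7↦0, 8↦2, 9↦6, 10↦1]  zeros at y ∈ {6, 7}
  x = 9: [0↦10, 1↦9, 2↦10, 3↦2, 4↦7, 5↦3, 6↦1, 7↦1, 8↦3, 9↦7, 10↦2]  zeros at y ∈ ∅
  x = 10: [0↦7, 1↦6, 2↦7, 3↦10, 4↦4, 5↦0, 6↦9, 7↦9, 8↦0, 9↦4, 10↦10]  zeros at y ∈ {5, 8}
Collecting zeros: affine points = {(0, 0), (0, 2), (1, 0), (1, 2), (2, 5), (2, 8), (4, 6), (4, 7), (8, 6), (8, 7), (10, 5), (10, 8)}.
Total count |C(F_11)_aff| = 12.


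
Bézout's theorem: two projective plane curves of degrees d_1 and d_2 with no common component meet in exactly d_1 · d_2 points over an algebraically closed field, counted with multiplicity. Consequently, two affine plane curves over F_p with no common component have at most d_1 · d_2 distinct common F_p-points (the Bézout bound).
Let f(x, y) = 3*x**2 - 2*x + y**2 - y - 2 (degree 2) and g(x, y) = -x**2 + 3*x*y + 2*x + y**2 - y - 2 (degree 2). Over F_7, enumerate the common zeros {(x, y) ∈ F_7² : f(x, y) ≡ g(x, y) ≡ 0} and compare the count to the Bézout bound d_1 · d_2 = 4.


Common zeros: {(0, 2), (0, 6)}; count = 2; Bézout bound = 4.

deg(f) = 2, deg(g) = 2, so Bézout bound = 4.
Scan x ∈ F_7. For each x, list the y ∈ F_7 with f(x, y) ≡ 0 and those with g(x, y) ≡ 0 (mod 7); the common zeros in that column are the intersection.
  x = 0: f ≡ 0 at y ∈ {2, 6}; g ≡ 0 at y ∈ {2, 6}; common: {2, 6}.
  x = 1: f ≡ 0 at y ∈ ∅; g ≡ 0 at y ∈ {2, 3}; common: ∅.
  x = 2: f ≡ 0 at y ∈ ∅; g ≡ 0 at y ∈ ∅; common: ∅.
  x = 3: f ≡ 0 at y ∈ {2, 6}; g ≡ 0 at y ∈ {3}; common: ∅.
  x = 4: f ≡ 0 at y ∈ ∅; g ≡ 0 at y ∈ {5}; common: ∅.
  x = 5: f ≡ 0 at y ∈ {0, 1}; g ≡ 0 at y ∈ ∅; common: ∅.
  x = 6: f ≡ 0 at y ∈ ∅; g ≡ 0 at y ∈ {5, 6}; common: ∅.
Collecting: common zeros = {(0, 2), (0, 6)}, so the count is 2.
Comparison with the Bézout bound: 2 ≤ 4 = deg(f)·deg(g), as expected for curves with no common component (the affine F_7-count falls short of the bound because intersections may lie at infinity, over extension fields, or carry multiplicity).


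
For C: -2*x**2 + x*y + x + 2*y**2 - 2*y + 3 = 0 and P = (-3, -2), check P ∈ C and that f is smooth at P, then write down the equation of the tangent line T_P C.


Tangent line at P: 11*x - 13*y + 7 = 0.

Step 1: f(-3, -2) = 0, so P lies on C.
Step 2: partial derivatives
  f_x(x, y) = -4*x + y + 1, f_y(x, y) = x + 4*y - 2.
  f_x(P) = 11, f_y(P) = -13 (gradient nonzero, so P is smooth).
Step 3: tangent line at P: 11·(x − -3) + -13·(y − -2) = 0.
Expanding: 11*x - 13*y + 7 = 0.
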